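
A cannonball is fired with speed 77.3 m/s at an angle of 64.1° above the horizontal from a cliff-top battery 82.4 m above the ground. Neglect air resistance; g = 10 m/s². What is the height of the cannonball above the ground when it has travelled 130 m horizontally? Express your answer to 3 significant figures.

v_x = 77.3 cos 64.1° = 33.76 m/s, v_y0 = 77.3 sin 64.1° = 69.54 m/s.
Time to reach x = 130 m: t = x / v_x = 130 / 33.76 = 3.851 s.
y = 82.4 + v_y0 t − ½ g t² = 82.4 + 69.54×3.851 − 5.000×3.851² = 276 m.

276 m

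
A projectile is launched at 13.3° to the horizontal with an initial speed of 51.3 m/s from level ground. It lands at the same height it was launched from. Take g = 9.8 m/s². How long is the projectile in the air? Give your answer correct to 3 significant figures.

Vertical component: v_y = 51.3 sin 13.3° = 11.80 m/s.
For a projectile landing at launch height, time of flight is t = 2 v_y / g = 2 × 11.80 / 9.8 = 2.41 s.

2.41 s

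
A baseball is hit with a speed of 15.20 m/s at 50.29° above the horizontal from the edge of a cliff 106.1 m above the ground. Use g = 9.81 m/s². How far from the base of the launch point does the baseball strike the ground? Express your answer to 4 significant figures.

Components: v_x = 15.20 cos 50.29° = 9.7113 m/s, v_y = 15.20 sin 50.29° = 11.693 m/s.
Vertical: 0 = 106.1 + 11.693 t − ½(9.81) t² ⇒ 4.905 t² − 11.693 t − 106.1 = 0.
t = [11.693 + √(136.73 + 2081.7)] / 9.810 = 5.9932 s.
Horizontal: R = v_x · t = 9.7113 × 5.9932 = 58.20 m.

58.20 m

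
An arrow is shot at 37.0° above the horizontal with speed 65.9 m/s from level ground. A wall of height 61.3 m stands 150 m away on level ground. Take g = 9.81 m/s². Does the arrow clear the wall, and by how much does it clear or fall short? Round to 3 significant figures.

Yes — it clears the wall by 11.9 m.

v_x = 65.9 cos 37.0° = 52.63 m/s; v_y0 = 65.9 sin 37.0° = 39.66 m/s.
Time to reach the wall: t = 150 / 52.63 = 2.850 s.
Height at that point: y = 39.66×2.850 − 4.905×2.850² = 73.19 m.
That is 73.19 − 61.3 = 11.9 m above the top of the wall, so the arrow clears it.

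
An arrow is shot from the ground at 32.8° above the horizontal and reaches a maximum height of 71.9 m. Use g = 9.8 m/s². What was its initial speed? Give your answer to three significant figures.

At maximum height v_y = 0, so (v₀ sin θ)² = 2 g H.
v₀ sin 32.8° = √(2 × 9.8 × 71.9) = 37.54 m/s.
v₀ = 37.54 / sin 32.8° = 37.54 / 0.5417 = 69.3 m/s.

69.3 m/s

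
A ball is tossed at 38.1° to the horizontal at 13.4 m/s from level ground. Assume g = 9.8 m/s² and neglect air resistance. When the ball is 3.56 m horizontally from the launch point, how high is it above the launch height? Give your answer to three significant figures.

2.23 m

v_x = 13.4 cos 38.1° = 10.54 m/s, v_y0 = 13.4 sin 38.1° = 8.268 m/s.
Time to reach x = 3.56 m: t = x / v_x = 3.56 / 10.54 = 0.3378 s.
y = v_y0 t − ½ g t² = 8.268×0.3378 − 4.900×0.3378² = 2.23 m.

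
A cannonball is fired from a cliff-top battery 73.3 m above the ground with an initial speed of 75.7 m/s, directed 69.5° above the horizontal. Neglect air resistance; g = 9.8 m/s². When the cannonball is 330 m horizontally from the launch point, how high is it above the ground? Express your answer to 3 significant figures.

197 m

v_x = 75.7 cos 69.5° = 26.51 m/s, v_y0 = 75.7 sin 69.5° = 70.91 m/s.
Time to reach x = 330 m: t = x / v_x = 330 / 26.51 = 12.45 s.
y = 73.3 + v_y0 t − ½ g t² = 73.3 + 70.91×12.45 − 4.900×12.45² = 197 m.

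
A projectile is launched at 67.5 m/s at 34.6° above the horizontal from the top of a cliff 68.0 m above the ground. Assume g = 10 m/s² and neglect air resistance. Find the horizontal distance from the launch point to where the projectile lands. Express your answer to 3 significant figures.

508 m

Components: v_x = 67.5 cos 34.6° = 55.56 m/s, v_y = 67.5 sin 34.6° = 38.33 m/s.
Vertical: 0 = 68.0 + 38.33 t − ½(10) t² ⇒ 5.000 t² − 38.33 t − 68.0 = 0.
t = [38.33 + √(1469 + 1360)] / 10.00 = 9.152 s.
Horizontal: R = v_x · t = 55.56 × 9.152 = 508 m.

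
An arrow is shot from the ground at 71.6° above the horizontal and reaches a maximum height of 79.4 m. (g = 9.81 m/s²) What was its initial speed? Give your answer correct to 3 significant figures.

41.6 m/s

At maximum height v_y = 0, so (v₀ sin θ)² = 2 g H.
v₀ sin 71.6° = √(2 × 9.81 × 79.4) = 39.47 m/s.
v₀ = 39.47 / sin 71.6° = 39.47 / 0.9489 = 41.6 m/s.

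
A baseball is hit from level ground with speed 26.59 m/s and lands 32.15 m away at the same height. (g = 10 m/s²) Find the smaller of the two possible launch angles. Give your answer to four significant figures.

13.52°

Level-ground range: R = v₀² sin(2θ)/g ⇒ sin 2θ = R g / v₀² = 32.15×10/26.59² = 0.4547.
2θ = arcsin(0.4547) = 27.046° or 180° − 27.046° = 152.954°.
So θ = 13.52° or θ = 76.48°.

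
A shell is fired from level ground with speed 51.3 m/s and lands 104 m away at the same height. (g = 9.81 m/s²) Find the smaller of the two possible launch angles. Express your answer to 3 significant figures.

11.4°

Level-ground range: R = v₀² sin(2θ)/g ⇒ sin 2θ = R g / v₀² = 104×9.81/51.3² = 0.3877.
2θ = arcsin(0.3877) = 22.81° or 180° − 22.81° = 157.19°.
So θ = 11.4° or θ = 78.6°.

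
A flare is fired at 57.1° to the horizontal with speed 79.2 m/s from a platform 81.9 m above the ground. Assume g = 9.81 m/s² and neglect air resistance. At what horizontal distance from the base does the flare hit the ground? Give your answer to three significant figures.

632 m

Components: v_x = 79.2 cos 57.1° = 43.02 m/s, v_y = 79.2 sin 57.1° = 66.50 m/s.
Vertical: 0 = 81.9 + 66.50 t − ½(9.81) t² ⇒ 4.905 t² − 66.50 t − 81.9 = 0.
t = [66.50 + √(4422 + 1607)] / 9.810 = 14.69 s.
Horizontal: R = v_x · t = 43.02 × 14.69 = 632 m.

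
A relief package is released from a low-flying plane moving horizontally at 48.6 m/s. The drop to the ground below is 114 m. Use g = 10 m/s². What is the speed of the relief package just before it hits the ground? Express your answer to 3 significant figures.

Fall time: t = √(2 × 114 / 10) = 4.775 s.
At impact: v_x = 48.6 m/s (unchanged), v_y = g t = 10 × 4.775 = 47.75 m/s.
Speed = √(v_x² + v_y²) = √(2362 + 2280) = 68.1 m/s.

68.1 m/s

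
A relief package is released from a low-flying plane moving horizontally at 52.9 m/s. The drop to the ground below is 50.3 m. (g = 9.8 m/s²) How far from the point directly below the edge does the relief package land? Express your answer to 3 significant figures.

Initial vertical velocity is zero, so the fall time comes from h = ½ g t²: t = √(2 × 50.3 / 9.8) = 3.204 s.
Horizontal motion is uniform at 52.9 m/s, so x = 52.9 × 3.204 = 169 m.

169 m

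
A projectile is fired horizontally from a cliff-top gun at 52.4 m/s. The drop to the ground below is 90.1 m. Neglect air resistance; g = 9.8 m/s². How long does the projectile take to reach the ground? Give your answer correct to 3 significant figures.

4.29 s

The horizontal speed doesn't affect the fall. With v_y0 = 0, h = ½ g t².
t = √(2 × 90.1 / 9.8) = √18.39 = 4.29 s.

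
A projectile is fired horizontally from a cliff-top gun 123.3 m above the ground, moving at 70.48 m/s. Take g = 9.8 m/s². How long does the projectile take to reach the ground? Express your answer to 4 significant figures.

The horizontal speed doesn't affect the fall. With v_y0 = 0, h = ½ g t².
t = √(2 × 123.3 / 9.8) = √25.163 = 5.016 s.

5.016 s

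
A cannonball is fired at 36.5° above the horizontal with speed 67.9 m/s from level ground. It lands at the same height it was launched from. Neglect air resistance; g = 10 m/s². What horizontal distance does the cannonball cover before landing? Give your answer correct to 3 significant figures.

441 m

For level ground, R = v₀² sin(2θ) / g.
sin(2 × 36.5°) = sin 73.00° = 0.9563.
R = (67.9)² × 0.9563 / 10 = 441 m.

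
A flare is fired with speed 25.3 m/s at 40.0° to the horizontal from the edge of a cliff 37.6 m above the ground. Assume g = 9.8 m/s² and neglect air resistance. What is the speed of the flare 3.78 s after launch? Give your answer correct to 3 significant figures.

28.4 m/s

v_x = 25.3 cos 40.0° = 19.38 m/s (constant).
v_y(t) = 25.3 sin 40.0° − g t = 16.26 − 9.8 × 3.78 = -20.78 m/s.
Speed = √(v_x² + v_y²) = √(375.6 + 431.8) = 28.4 m/s.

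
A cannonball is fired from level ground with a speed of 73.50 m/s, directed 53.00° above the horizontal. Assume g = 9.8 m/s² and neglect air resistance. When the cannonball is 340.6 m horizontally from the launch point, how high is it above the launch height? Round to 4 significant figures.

v_x = 73.50 cos 53.00° = 44.233 m/s, v_y0 = 73.50 sin 53.00° = 58.700 m/s.
Time to reach x = 340.6 m: t = x / v_x = 340.6 / 44.233 = 7.7001 s.
y = v_y0 t − ½ g t² = 58.700×7.7001 − 4.900×7.7001² = 161.5 m.

161.5 m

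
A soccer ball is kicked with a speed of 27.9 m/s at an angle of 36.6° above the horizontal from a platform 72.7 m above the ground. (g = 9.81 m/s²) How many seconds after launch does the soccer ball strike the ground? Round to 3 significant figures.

Vertical component: v_y = 27.9 sin 36.6° = 16.63 m/s.
Taking up as positive with launch at y = 72.7 m, landing at y = 0: 0 = 72.7 + 16.63 t − ½(9.81) t².
Solving 4.905 t² − 16.63 t − 72.7 = 0 gives t = [16.63 + √(16.63² + 4·4.905·72.7)] / 9.810 = 5.90 s.

5.90 s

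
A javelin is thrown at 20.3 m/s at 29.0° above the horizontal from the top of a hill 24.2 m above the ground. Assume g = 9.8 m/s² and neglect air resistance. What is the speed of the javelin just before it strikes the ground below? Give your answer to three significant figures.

29.8 m/s

v_x = 20.3 cos 29.0° = 17.75 m/s is unchanged throughout.
For the vertical component, v_y² = v_y0² + 2 g h = (9.842)² + 2×9.8×24.2 = 571.2, so |v_y| = 23.90 m/s.
Impact speed = √(v_x² + v_y²) = √(315.1 + 571.2) = 29.8 m/s.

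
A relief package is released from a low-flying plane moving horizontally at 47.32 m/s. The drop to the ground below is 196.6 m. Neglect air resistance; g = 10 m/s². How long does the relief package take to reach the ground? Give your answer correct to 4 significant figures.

6.271 s

The horizontal speed doesn't affect the fall. With v_y0 = 0, h = ½ g t².
t = √(2 × 196.6 / 10) = √39.320 = 6.271 s.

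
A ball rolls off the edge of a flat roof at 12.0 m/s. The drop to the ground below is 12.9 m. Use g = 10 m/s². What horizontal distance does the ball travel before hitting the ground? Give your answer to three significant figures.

19.3 m

Initial vertical velocity is zero, so the fall time comes from h = ½ g t²: t = √(2 × 12.9 / 10) = 1.606 s.
Horizontal motion is uniform at 12.0 m/s, so x = 12.0 × 1.606 = 19.3 m.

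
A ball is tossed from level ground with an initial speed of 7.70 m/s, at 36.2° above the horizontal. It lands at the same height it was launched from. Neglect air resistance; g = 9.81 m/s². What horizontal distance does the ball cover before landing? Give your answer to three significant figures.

5.76 m

For level ground, R = v₀² sin(2θ) / g.
sin(2 × 36.2°) = sin 72.40° = 0.9532.
R = (7.70)² × 0.9532 / 9.81 = 5.76 m.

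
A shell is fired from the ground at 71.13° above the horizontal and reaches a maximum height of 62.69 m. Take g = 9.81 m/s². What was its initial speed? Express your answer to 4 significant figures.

At maximum height v_y = 0, so (v₀ sin θ)² = 2 g H.
v₀ sin 71.13° = √(2 × 9.81 × 62.69) = 35.071 m/s.
v₀ = 35.071 / sin 71.13° = 35.071 / 0.9463 = 37.06 m/s.

37.06 m/s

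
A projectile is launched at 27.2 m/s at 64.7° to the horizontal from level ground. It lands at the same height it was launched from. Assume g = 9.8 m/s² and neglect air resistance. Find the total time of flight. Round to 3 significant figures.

5.02 s

Vertical component: v_y = 27.2 sin 64.7° = 24.59 m/s.
For a projectile landing at launch height, time of flight is t = 2 v_y / g = 2 × 24.59 / 9.8 = 5.02 s.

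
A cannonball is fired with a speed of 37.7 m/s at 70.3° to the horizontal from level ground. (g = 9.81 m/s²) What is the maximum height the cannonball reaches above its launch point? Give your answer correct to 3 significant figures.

64.2 m

Vertical component of launch velocity: v_y = 37.7 sin 70.3° = 35.49 m/s.
At the highest point the vertical velocity is zero, so v_y² = 2 g h_max.
h_max = (35.49)² / (2 × 9.81) = 1260 / 19.62 = 64.2 m.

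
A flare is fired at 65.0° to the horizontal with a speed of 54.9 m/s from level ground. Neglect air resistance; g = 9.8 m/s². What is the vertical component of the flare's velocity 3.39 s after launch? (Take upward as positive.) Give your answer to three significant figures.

Initial vertical component: v_y0 = 54.9 sin 65.0° = 49.76 m/s.
v_y(t) = v_y0 − g t = 49.76 − 9.8 × 3.39 = 16.5 m/s.

16.5 m/s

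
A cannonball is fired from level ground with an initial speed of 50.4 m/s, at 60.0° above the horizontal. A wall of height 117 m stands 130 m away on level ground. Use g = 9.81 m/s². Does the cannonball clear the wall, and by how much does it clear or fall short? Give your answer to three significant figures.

v_x = 50.4 cos 60.0° = 25.20 m/s; v_y0 = 50.4 sin 60.0° = 43.65 m/s.
Time to reach the wall: t = 130 / 25.20 = 5.159 s.
Height at that point: y = 43.65×5.159 − 4.905×5.159² = 94.64 m.
That is 117 − 94.64 = 22.4 m below the top of the wall, so the cannonball does not clear it.

No — it falls 22.4 m short of clearing the wall.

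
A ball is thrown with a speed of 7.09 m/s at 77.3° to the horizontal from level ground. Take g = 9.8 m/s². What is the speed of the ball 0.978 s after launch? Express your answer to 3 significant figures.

v_x = 7.09 cos 77.3° = 1.559 m/s (constant).
v_y(t) = 7.09 sin 77.3° − g t = 6.917 − 9.8 × 0.978 = -2.667 m/s.
Speed = √(v_x² + v_y²) = √(2.430 + 7.113) = 3.09 m/s.

3.09 m/s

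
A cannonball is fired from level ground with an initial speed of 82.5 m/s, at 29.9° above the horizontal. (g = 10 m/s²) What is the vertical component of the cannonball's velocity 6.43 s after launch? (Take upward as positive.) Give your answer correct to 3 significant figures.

-23.2 m/s

Initial vertical component: v_y0 = 82.5 sin 29.9° = 41.13 m/s.
v_y(t) = v_y0 − g t = 41.13 − 10 × 6.43 = -23.2 m/s.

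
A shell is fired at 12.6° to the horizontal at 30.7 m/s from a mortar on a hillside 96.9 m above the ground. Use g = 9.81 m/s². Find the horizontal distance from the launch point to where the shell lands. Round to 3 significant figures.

155 m

Components: v_x = 30.7 cos 12.6° = 29.96 m/s, v_y = 30.7 sin 12.6° = 6.697 m/s.
Vertical: 0 = 96.9 + 6.697 t − ½(9.81) t² ⇒ 4.905 t² − 6.697 t − 96.9 = 0.
t = [6.697 + √(44.85 + 1901)] / 9.810 = 5.179 s.
Horizontal: R = v_x · t = 29.96 × 5.179 = 155 m.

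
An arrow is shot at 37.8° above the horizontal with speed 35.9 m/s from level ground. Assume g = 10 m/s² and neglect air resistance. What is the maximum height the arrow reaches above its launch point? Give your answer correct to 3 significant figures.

Vertical component of launch velocity: v_y = 35.9 sin 37.8° = 22.00 m/s.
At the highest point the vertical velocity is zero, so v_y² = 2 g h_max.
h_max = (22.00)² / (2 × 10) = 484.0 / 20.00 = 24.2 m.

24.2 m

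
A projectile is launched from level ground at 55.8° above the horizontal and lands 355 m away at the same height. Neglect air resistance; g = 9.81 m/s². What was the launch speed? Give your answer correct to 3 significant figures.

On level ground, R = v₀² sin(2θ) / g, so v₀ = √(R g / sin 2θ).
sin(2 × 55.8°) = 0.9298.
v₀ = √(355 × 9.81 / 0.9298) = √3745 = 61.2 m/s.

61.2 m/s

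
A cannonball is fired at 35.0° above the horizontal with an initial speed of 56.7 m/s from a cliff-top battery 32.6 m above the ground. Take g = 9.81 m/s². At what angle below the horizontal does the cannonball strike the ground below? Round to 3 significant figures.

41.6°

v_x = 56.7 cos 35.0° = 46.45 m/s.
At impact |v_y| = √(v_y0² + 2 g h) = √(32.52² + 2×9.81×32.6) = 41.20 m/s.
Angle below horizontal = arctan(|v_y| / v_x) = arctan(41.20 / 46.45) = 41.6°.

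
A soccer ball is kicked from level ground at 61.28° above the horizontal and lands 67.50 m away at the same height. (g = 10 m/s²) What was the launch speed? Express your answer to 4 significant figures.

28.30 m/s

On level ground, R = v₀² sin(2θ) / g, so v₀ = √(R g / sin 2θ).
sin(2 × 61.28°) = 0.8428.
v₀ = √(67.50 × 10 / 0.8428) = √800.90 = 28.30 m/s.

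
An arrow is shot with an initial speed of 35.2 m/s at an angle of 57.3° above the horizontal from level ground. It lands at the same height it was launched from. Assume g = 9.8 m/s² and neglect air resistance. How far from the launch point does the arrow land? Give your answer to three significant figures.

For level ground, R = v₀² sin(2θ) / g.
sin(2 × 57.3°) = sin 114.6° = 0.9092.
R = (35.2)² × 0.9092 / 9.8 = 115 m.

115 m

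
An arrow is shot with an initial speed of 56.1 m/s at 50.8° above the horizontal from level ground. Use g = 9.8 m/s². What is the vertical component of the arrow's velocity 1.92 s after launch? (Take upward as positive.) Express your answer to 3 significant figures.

24.7 m/s

Initial vertical component: v_y0 = 56.1 sin 50.8° = 43.47 m/s.
v_y(t) = v_y0 − g t = 43.47 − 9.8 × 1.92 = 24.7 m/s.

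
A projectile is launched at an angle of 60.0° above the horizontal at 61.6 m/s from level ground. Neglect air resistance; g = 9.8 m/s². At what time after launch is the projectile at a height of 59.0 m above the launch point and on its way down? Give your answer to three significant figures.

v_y0 = 61.6 sin 60.0° = 53.35 m/s.
Set y = v_y0 t − ½ g t² = 59.0: 4.900 t² − 53.35 t + 59.0 = 0.
t = [53.35 ± √(2846 − 1156)] / 9.8 = (53.35 ± 41.11) / 9.8, giving t = 1.25 s or t = 9.64 s.
On the way down corresponds to the larger root: t = 9.64 s.

9.64 s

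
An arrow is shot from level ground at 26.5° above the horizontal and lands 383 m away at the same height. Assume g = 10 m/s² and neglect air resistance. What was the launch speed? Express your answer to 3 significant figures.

On level ground, R = v₀² sin(2θ) / g, so v₀ = √(R g / sin 2θ).
sin(2 × 26.5°) = 0.7986.
v₀ = √(383 × 10 / 0.7986) = √4796 = 69.3 m/s.

69.3 m/s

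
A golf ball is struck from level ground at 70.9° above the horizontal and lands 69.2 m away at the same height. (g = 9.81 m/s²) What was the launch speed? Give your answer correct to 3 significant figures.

33.1 m/s

On level ground, R = v₀² sin(2θ) / g, so v₀ = √(R g / sin 2θ).
sin(2 × 70.9°) = 0.6184.
v₀ = √(69.2 × 9.81 / 0.6184) = √1098 = 33.1 m/s.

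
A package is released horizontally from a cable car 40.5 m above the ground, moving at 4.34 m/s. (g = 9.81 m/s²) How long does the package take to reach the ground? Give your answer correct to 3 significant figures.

The horizontal speed doesn't affect the fall. With v_y0 = 0, h = ½ g t².
t = √(2 × 40.5 / 9.81) = √8.257 = 2.87 s.

2.87 s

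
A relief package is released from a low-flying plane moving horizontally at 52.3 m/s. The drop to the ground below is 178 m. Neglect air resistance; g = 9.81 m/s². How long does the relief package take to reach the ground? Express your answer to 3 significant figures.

6.02 s

The horizontal speed doesn't affect the fall. With v_y0 = 0, h = ½ g t².
t = √(2 × 178 / 9.81) = √36.29 = 6.02 s.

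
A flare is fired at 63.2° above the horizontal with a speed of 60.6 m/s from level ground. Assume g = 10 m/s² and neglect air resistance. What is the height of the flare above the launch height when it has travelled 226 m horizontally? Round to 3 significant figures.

105 m

v_x = 60.6 cos 63.2° = 27.32 m/s, v_y0 = 60.6 sin 63.2° = 54.09 m/s.
Time to reach x = 226 m: t = x / v_x = 226 / 27.32 = 8.272 s.
y = v_y0 t − ½ g t² = 54.09×8.272 − 5.000×8.272² = 105 m.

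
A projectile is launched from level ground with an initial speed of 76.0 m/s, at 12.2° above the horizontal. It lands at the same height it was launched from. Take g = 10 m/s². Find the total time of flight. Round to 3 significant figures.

Vertical component: v_y = 76.0 sin 12.2° = 16.06 m/s.
For a projectile landing at launch height, time of flight is t = 2 v_y / g = 2 × 16.06 / 10 = 3.21 s.

3.21 s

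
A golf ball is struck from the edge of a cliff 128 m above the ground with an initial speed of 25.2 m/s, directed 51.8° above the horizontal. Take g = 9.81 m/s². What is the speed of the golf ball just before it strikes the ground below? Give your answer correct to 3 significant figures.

v_x = 25.2 cos 51.8° = 15.58 m/s is unchanged throughout.
For the vertical component, v_y² = v_y0² + 2 g h = (19.80)² + 2×9.81×128 = 2903, so |v_y| = 53.88 m/s.
Impact speed = √(v_x² + v_y²) = √(242.7 + 2903) = 56.1 m/s.

56.1 m/s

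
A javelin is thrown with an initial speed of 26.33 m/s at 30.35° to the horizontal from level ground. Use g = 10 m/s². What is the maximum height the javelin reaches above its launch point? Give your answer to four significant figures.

8.850 m

Vertical component of launch velocity: v_y = 26.33 sin 30.35° = 13.304 m/s.
At the highest point the vertical velocity is zero, so v_y² = 2 g h_max.
h_max = (13.304)² / (2 × 10) = 177.00 / 20.00 = 8.850 m.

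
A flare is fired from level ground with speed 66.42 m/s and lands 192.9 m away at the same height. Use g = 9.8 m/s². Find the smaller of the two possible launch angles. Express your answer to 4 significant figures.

12.69°

Level-ground range: R = v₀² sin(2θ)/g ⇒ sin 2θ = R g / v₀² = 192.9×9.8/66.42² = 0.4285.
2θ = arcsin(0.4285) = 25.372° or 180° − 25.372° = 154.628°.
So θ = 12.69° or θ = 77.31°.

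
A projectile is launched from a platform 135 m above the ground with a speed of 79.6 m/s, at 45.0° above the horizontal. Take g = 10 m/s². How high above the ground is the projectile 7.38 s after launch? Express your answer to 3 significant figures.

v_y0 = 79.6 sin 45.0° = 56.29 m/s.
y(t) = 135 + v_y0 t − ½ g t² = 135 + 56.29×7.38 − ½×10×7.38² = 278 m.

278 m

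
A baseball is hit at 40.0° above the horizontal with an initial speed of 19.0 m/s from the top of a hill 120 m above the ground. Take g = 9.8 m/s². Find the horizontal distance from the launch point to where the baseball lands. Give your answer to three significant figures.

92.4 m

Components: v_x = 19.0 cos 40.0° = 14.55 m/s, v_y = 19.0 sin 40.0° = 12.21 m/s.
Vertical: 0 = 120 + 12.21 t − ½(9.8) t² ⇒ 4.900 t² − 12.21 t − 120 = 0.
t = [12.21 + √(149.1 + 2352)] / 9.800 = 6.349 s.
Horizontal: R = v_x · t = 14.55 × 6.349 = 92.4 m.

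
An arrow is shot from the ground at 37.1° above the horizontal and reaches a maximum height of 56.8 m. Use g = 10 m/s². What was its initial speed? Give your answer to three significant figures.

55.9 m/s

At maximum height v_y = 0, so (v₀ sin θ)² = 2 g H.
v₀ sin 37.1° = √(2 × 10 × 56.8) = 33.70 m/s.
v₀ = 33.70 / sin 37.1° = 33.70 / 0.6032 = 55.9 m/s.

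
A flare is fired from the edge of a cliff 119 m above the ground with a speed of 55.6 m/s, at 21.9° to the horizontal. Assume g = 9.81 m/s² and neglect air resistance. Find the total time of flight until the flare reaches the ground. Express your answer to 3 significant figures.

Vertical component: v_y = 55.6 sin 21.9° = 20.74 m/s.
Taking up as positive with launch at y = 119 m, landing at y = 0: 0 = 119 + 20.74 t − ½(9.81) t².
Solving 4.905 t² − 20.74 t − 119 = 0 gives t = [20.74 + √(20.74² + 4·4.905·119)] / 9.810 = 7.47 s.

7.47 s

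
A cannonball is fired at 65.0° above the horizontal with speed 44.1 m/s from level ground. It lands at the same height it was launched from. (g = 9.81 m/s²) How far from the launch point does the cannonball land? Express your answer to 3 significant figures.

152 m

Components: v_x = 44.1 cos 65.0° = 18.64 m/s, v_y = 44.1 sin 65.0° = 39.97 m/s.
Time of flight (same landing height): t = 2 v_y / g = 2 × 39.97 / 9.81 = 8.149 s.
Range: R = v_x · t = 18.64 × 8.149 = 152 m.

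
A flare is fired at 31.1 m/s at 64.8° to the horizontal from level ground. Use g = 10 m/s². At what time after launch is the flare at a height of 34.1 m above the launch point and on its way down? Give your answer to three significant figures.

v_y0 = 31.1 sin 64.8° = 28.14 m/s.
Set y = v_y0 t − ½ g t² = 34.1: 5.000 t² − 28.14 t + 34.1 = 0.
t = [28.14 ± √(791.9 − 682.0)] / 10 = (28.14 ± 10.48) / 10, giving t = 1.77 s or t = 3.86 s.
On the way down corresponds to the larger root: t = 3.86 s.

3.86 s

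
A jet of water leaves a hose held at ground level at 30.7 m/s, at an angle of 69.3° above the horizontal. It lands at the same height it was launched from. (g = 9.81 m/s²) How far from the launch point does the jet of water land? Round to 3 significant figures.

63.5 m

Components: v_x = 30.7 cos 69.3° = 10.85 m/s, v_y = 30.7 sin 69.3° = 28.72 m/s.
Time of flight (same landing height): t = 2 v_y / g = 2 × 28.72 / 9.81 = 5.855 s.
Range: R = v_x · t = 10.85 × 5.855 = 63.5 m.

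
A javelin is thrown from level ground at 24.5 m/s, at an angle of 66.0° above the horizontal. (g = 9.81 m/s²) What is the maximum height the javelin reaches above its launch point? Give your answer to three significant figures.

25.5 m

Vertical component of launch velocity: v_y = 24.5 sin 66.0° = 22.38 m/s.
At the highest point the vertical velocity is zero, so v_y² = 2 g h_max.
h_max = (22.38)² / (2 × 9.81) = 500.9 / 19.62 = 25.5 m.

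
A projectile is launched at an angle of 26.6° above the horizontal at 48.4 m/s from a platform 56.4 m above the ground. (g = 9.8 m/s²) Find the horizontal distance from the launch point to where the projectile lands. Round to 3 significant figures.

Components: v_x = 48.4 cos 26.6° = 43.28 m/s, v_y = 48.4 sin 26.6° = 21.67 m/s.
Vertical: 0 = 56.4 + 21.67 t − ½(9.8) t² ⇒ 4.900 t² − 21.67 t − 56.4 = 0.
t = [21.67 + √(469.6 + 1105)] / 9.800 = 6.260 s.
Horizontal: R = v_x · t = 43.28 × 6.260 = 271 m.

271 m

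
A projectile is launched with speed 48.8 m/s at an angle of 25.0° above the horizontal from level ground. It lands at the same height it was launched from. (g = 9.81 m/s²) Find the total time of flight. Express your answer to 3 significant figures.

Vertical component: v_y = 48.8 sin 25.0° = 20.62 m/s.
For a projectile landing at launch height, time of flight is t = 2 v_y / g = 2 × 20.62 / 9.81 = 4.20 s.

4.20 s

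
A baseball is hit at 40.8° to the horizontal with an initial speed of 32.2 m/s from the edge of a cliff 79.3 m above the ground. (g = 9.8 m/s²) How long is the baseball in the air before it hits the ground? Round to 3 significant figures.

Vertical component: v_y = 32.2 sin 40.8° = 21.04 m/s.
Taking up as positive with launch at y = 79.3 m, landing at y = 0: 0 = 79.3 + 21.04 t − ½(9.8) t².
Solving 4.900 t² − 21.04 t − 79.3 = 0 gives t = [21.04 + √(21.04² + 4·4.900·79.3)] / 9.800 = 6.71 s.

6.71 s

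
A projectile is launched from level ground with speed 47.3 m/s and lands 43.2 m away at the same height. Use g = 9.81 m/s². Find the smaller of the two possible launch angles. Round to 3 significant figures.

5.46°

Level-ground range: R = v₀² sin(2θ)/g ⇒ sin 2θ = R g / v₀² = 43.2×9.81/47.3² = 0.1894.
2θ = arcsin(0.1894) = 10.92° or 180° − 10.92° = 169.08°.
So θ = 5.46° or θ = 84.5°.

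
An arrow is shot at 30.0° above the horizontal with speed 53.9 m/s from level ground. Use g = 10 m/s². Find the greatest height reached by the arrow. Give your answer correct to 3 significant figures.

Vertical component of launch velocity: v_y = 53.9 sin 30.0° = 26.95 m/s.
At the highest point the vertical velocity is zero, so v_y² = 2 g h_max.
h_max = (26.95)² / (2 × 10) = 726.3 / 20.00 = 36.3 m.

36.3 m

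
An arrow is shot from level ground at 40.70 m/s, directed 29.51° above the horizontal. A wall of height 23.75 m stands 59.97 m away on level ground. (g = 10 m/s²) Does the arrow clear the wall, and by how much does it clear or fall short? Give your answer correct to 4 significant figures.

v_x = 40.70 cos 29.51° = 35.420 m/s; v_y0 = 40.70 sin 29.51° = 20.048 m/s.
Time to reach the wall: t = 59.97 / 35.420 = 1.6931 s.
Height at that point: y = 20.048×1.6931 − 5.000×1.6931² = 19.610 m.
That is 23.75 − 19.610 = 4.140 m below the top of the wall, so the arrow does not clear it.

No — it falls 4.140 m short of clearing the wall.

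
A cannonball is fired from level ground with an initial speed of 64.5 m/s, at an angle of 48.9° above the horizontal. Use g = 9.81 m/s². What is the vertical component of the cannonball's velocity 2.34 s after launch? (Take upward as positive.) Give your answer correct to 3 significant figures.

25.6 m/s

Initial vertical component: v_y0 = 64.5 sin 48.9° = 48.60 m/s.
v_y(t) = v_y0 − g t = 48.60 − 9.81 × 2.34 = 25.6 m/s.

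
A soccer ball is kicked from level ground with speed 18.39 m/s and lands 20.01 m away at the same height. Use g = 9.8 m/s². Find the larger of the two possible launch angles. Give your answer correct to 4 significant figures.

Level-ground range: R = v₀² sin(2θ)/g ⇒ sin 2θ = R g / v₀² = 20.01×9.8/18.39² = 0.5798.
2θ = arcsin(0.5798) = 35.436° or 180° − 35.436° = 144.564°.
So θ = 17.72° or θ = 72.28°.

72.28°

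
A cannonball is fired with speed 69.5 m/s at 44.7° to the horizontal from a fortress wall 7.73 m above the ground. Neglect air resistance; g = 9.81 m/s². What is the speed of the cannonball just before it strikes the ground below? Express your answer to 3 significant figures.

70.6 m/s

v_x = 69.5 cos 44.7° = 49.40 m/s is unchanged throughout.
For the vertical component, v_y² = v_y0² + 2 g h = (48.89)² + 2×9.81×7.73 = 2542, so |v_y| = 50.42 m/s.
Impact speed = √(v_x² + v_y²) = √(2440 + 2542) = 70.6 m/s.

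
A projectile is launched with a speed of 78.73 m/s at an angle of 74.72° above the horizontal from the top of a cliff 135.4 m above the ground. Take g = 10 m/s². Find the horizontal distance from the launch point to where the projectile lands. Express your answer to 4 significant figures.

Components: v_x = 78.73 cos 74.72° = 20.748 m/s, v_y = 78.73 sin 74.72° = 75.947 m/s.
Vertical: 0 = 135.4 + 75.947 t − ½(10) t² ⇒ 5.000 t² − 75.947 t − 135.4 = 0.
t = [75.947 + √(5767.9 + 2708.0)] / 10.00 = 16.801 s.
Horizontal: R = v_x · t = 20.748 × 16.801 = 348.6 m.

348.6 m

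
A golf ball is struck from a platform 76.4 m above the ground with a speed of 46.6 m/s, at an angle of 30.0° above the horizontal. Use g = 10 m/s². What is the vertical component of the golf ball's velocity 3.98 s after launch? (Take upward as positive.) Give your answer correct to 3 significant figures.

Initial vertical component: v_y0 = 46.6 sin 30.0° = 23.30 m/s.
v_y(t) = v_y0 − g t = 23.30 − 10 × 3.98 = -16.5 m/s.

-16.5 m/s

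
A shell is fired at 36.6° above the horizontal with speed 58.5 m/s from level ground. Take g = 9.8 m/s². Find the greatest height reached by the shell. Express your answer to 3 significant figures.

62.1 m

Vertical component of launch velocity: v_y = 58.5 sin 36.6° = 34.88 m/s.
At the highest point the vertical velocity is zero, so v_y² = 2 g h_max.
h_max = (34.88)² / (2 × 9.8) = 1217 / 19.60 = 62.1 m.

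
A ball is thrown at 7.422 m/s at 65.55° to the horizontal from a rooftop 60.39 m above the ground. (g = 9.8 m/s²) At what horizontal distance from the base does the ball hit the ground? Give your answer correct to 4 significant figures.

Components: v_x = 7.422 cos 65.55° = 3.0720 m/s, v_y = 7.422 sin 65.55° = 6.7564 m/s.
Vertical: 0 = 60.39 + 6.7564 t − ½(9.8) t² ⇒ 4.900 t² − 6.7564 t − 60.39 = 0.
t = [6.7564 + √(45.649 + 1183.6)] / 9.800 = 4.2670 s.
Horizontal: R = v_x · t = 3.0720 × 4.2670 = 13.11 m.

13.11 m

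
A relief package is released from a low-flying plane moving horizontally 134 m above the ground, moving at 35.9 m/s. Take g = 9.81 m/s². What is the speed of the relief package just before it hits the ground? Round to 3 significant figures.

62.6 m/s

Fall time: t = √(2 × 134 / 9.81) = 5.227 s.
At impact: v_x = 35.9 m/s (unchanged), v_y = g t = 9.81 × 5.227 = 51.28 m/s.
Speed = √(v_x² + v_y²) = √(1289 + 2630) = 62.6 m/s.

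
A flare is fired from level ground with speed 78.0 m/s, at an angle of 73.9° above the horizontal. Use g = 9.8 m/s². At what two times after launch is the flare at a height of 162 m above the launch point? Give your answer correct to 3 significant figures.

v_y0 = 78.0 sin 73.9° = 74.94 m/s.
Set y = v_y0 t − ½ g t² = 162: 4.900 t² − 74.94 t + 162 = 0.
t = [74.94 ± √(5616 − 3175)] / 9.8 = (74.94 ± 49.41) / 9.8, giving t = 2.61 s or t = 12.7 s.
So the flare is at 162 m at t = 2.61 s (rising) and t = 12.7 s (falling).

2.61 s and 12.7 s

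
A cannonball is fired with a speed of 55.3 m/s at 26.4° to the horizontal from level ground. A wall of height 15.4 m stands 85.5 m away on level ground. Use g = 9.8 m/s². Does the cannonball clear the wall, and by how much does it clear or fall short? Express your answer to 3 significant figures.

Yes — it clears the wall by 12.4 m.

v_x = 55.3 cos 26.4° = 49.53 m/s; v_y0 = 55.3 sin 26.4° = 24.59 m/s.
Time to reach the wall: t = 85.5 / 49.53 = 1.726 s.
Height at that point: y = 24.59×1.726 − 4.900×1.726² = 27.84 m.
That is 27.84 − 15.4 = 12.4 m above the top of the wall, so the cannonball clears it.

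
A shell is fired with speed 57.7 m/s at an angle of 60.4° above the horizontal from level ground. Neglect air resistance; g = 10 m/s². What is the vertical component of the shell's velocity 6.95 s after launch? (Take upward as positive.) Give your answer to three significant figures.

Initial vertical component: v_y0 = 57.7 sin 60.4° = 50.17 m/s.
v_y(t) = v_y0 − g t = 50.17 − 10 × 6.95 = -19.3 m/s.

-19.3 m/s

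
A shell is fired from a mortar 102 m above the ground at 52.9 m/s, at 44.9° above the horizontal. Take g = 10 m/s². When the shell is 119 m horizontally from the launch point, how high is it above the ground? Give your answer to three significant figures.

v_x = 52.9 cos 44.9° = 37.47 m/s, v_y0 = 52.9 sin 44.9° = 37.34 m/s.
Time to reach x = 119 m: t = x / v_x = 119 / 37.47 = 3.176 s.
y = 102 + v_y0 t − ½ g t² = 102 + 37.34×3.176 − 5.000×3.176² = 170 m.

170 m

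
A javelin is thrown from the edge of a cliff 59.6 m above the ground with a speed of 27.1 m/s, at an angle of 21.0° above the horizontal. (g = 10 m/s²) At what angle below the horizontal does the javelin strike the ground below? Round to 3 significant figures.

v_x = 27.1 cos 21.0° = 25.30 m/s.
At impact |v_y| = √(v_y0² + 2 g h) = √(9.712² + 2×10×59.6) = 35.87 m/s.
Angle below horizontal = arctan(|v_y| / v_x) = arctan(35.87 / 25.30) = 54.8°.

54.8°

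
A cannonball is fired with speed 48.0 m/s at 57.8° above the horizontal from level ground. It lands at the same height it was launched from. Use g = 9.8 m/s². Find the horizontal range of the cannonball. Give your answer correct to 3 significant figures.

212 m

For level ground, R = v₀² sin(2θ) / g.
sin(2 × 57.8°) = sin 115.6° = 0.9018.
R = (48.0)² × 0.9018 / 9.8 = 212 m.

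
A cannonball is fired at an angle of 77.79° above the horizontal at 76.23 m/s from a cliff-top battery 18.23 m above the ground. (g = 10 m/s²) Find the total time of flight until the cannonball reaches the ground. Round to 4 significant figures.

15.14 s

Vertical component: v_y = 76.23 sin 77.79° = 74.506 m/s.
Taking up as positive with launch at y = 18.23 m, landing at y = 0: 0 = 18.23 + 74.506 t − ½(10) t².
Solving 5.000 t² − 74.506 t − 18.23 = 0 gives t = [74.506 + √(74.506² + 4·5.000·18.23)] / 10.00 = 15.14 s.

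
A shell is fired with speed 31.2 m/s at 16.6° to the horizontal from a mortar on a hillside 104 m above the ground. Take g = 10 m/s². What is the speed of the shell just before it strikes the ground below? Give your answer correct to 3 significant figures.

v_x = 31.2 cos 16.6° = 29.90 m/s is unchanged throughout.
For the vertical component, v_y² = v_y0² + 2 g h = (8.913)² + 2×10×104 = 2159, so |v_y| = 46.47 m/s.
Impact speed = √(v_x² + v_y²) = √(894.0 + 2159) = 55.3 m/s.

55.3 m/s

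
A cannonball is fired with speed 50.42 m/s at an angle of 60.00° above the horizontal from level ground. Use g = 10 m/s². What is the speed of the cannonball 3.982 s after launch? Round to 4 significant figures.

25.50 m/s

v_x = 50.42 cos 60.00° = 25.210 m/s (constant).
v_y(t) = 50.42 sin 60.00° − g t = 43.665 − 10 × 3.982 = 3.8450 m/s.
Speed = √(v_x² + v_y²) = √(635.54 + 14.784) = 25.50 m/s.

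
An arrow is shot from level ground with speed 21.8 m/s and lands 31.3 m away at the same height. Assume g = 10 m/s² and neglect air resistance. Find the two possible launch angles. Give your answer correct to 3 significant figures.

Level-ground range: R = v₀² sin(2θ)/g ⇒ sin 2θ = R g / v₀² = 31.3×10/21.8² = 0.6586.
2θ = arcsin(0.6586) = 41.19° or 180° − 41.19° = 138.81°.
So θ = 20.6° or θ = 69.4°.

20.6° and 69.4°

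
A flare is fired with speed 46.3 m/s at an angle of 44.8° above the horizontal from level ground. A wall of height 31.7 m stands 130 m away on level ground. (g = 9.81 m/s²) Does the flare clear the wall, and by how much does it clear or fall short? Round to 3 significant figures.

v_x = 46.3 cos 44.8° = 32.85 m/s; v_y0 = 46.3 sin 44.8° = 32.62 m/s.
Time to reach the wall: t = 130 / 32.85 = 3.957 s.
Height at that point: y = 32.62×3.957 − 4.905×3.957² = 52.28 m.
That is 52.28 − 31.7 = 20.6 m above the top of the wall, so the flare clears it.

Yes — it clears the wall by 20.6 m.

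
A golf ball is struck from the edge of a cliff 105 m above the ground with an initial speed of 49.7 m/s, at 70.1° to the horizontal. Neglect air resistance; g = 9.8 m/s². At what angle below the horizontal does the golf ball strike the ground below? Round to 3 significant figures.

v_x = 49.7 cos 70.1° = 16.92 m/s.
At impact |v_y| = √(v_y0² + 2 g h) = √(46.73² + 2×9.8×105) = 65.13 m/s.
Angle below horizontal = arctan(|v_y| / v_x) = arctan(65.13 / 16.92) = 75.4°.

75.4°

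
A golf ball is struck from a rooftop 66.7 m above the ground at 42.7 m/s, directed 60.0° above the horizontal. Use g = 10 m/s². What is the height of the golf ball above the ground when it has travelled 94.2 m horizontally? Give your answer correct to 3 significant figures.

v_x = 42.7 cos 60.0° = 21.35 m/s, v_y0 = 42.7 sin 60.0° = 36.98 m/s.
Time to reach x = 94.2 m: t = x / v_x = 94.2 / 21.35 = 4.412 s.
y = 66.7 + v_y0 t − ½ g t² = 66.7 + 36.98×4.412 − 5.000×4.412² = 133 m.

133 m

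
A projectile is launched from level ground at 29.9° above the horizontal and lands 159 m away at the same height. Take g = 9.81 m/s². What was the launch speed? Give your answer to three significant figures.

42.5 m/s

On level ground, R = v₀² sin(2θ) / g, so v₀ = √(R g / sin 2θ).
sin(2 × 29.9°) = 0.8643.
v₀ = √(159 × 9.81 / 0.8643) = √1805 = 42.5 m/s.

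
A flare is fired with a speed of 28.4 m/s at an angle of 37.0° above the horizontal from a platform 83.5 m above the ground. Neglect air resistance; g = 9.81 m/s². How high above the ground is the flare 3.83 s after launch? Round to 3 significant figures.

77.0 m

v_y0 = 28.4 sin 37.0° = 17.09 m/s.
y(t) = 83.5 + v_y0 t − ½ g t² = 83.5 + 17.09×3.83 − ½×9.81×3.83² = 77.0 m.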